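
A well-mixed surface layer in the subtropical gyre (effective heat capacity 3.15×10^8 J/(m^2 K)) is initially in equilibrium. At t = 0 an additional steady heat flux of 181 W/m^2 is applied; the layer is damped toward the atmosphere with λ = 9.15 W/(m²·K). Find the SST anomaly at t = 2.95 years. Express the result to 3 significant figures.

18.5 K

Areal heat capacity C = 3.15×10^8 J/(m^2 K) (given).
τ = C / λ = 3.15×10^8 / 9.15 = 3.44×10^7 s.
Equilibrium anomaly ΔT_eq = F / λ = 181 / 9.15 = 19.8 K.
t = 2.95 years = 9.31×10^7 s, so t/τ = 2.70.
ΔT(t) = ΔT_eq (1 − e^(−t/τ)) = 19.8 × (1 − e^−2.70) = 18.5 K.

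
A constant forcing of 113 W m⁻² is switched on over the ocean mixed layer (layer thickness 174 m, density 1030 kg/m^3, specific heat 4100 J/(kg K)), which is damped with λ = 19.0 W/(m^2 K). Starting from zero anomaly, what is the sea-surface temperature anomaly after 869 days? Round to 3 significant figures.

5.09 K

Areal heat capacity C = ρ c_p D = 1030 × 4100 × 174 = 7.35×10^8 J/(m^2 K).
τ = C / λ = 7.35×10^8 / 19.0 = 3.87×10^7 s.
Equilibrium anomaly ΔT_eq = F / λ = 113 / 19.0 = 5.95 K.
t = 869 days = 7.51×10^7 s, so t/τ = 1.94.
ΔT(t) = ΔT_eq (1 − e^(−t/τ)) = 5.95 × (1 − e^−1.94) = 5.09 K.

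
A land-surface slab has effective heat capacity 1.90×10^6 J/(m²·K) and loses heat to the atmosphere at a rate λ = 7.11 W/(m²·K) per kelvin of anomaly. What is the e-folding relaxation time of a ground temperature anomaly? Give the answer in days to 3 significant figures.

Areal heat capacity C = 1.90×10^6 J/(m²·K) (given).
Relaxation time τ = C / λ = 1.90×10^6 / 7.11 = 2.67×10^5 s.
In days: 2.67×10^5 s / (86400 s/day) = 3.09 days.

3.09 days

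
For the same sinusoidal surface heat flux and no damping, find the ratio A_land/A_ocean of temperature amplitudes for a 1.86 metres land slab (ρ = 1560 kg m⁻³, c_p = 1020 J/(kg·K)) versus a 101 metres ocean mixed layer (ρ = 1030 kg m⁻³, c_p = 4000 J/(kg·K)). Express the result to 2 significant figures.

140

C_ocean = 1030 × 4000 × 101 = 4.16×10^8 J/(m²·K).
C_land = 1560 × 1020 × 1.86 = 2.96×10^6 J/(m²·K).
Undamped amplitude ∝ 1/C, so A_land/A_ocean = C_ocean/C_land = 141.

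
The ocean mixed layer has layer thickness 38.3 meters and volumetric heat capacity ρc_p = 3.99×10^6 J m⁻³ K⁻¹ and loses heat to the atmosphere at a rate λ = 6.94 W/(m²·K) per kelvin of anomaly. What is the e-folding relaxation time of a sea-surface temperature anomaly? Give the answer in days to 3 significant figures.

Areal heat capacity C = ρc_p × D = 3.99×10^6 × 38.3 = 1.53×10^8 J/(m^2 K).
Relaxation time τ = C / λ = 1.53×10^8 / 6.94 = 2.20×10^7 s.
In days: 2.20×10^7 s / (86400 s/day) = 255 days.

255 days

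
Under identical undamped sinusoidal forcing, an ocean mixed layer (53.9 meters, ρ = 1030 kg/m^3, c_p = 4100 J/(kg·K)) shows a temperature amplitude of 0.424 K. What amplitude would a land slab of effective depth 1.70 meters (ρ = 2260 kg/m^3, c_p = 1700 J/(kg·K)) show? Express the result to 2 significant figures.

C_ocean = 2.28×10^8 J/(m²·K); C_land = 6.53×10^6 J/(m²·K).
A ∝ 1/C ⇒ A_land = A_ocean × C_ocean/C_land = 0.424 × 34.9 = 14.8 K.

15 K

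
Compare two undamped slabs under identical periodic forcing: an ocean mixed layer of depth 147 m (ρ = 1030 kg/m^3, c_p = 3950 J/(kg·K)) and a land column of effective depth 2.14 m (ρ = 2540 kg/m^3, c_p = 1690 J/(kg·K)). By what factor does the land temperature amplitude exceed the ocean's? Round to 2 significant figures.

C_ocean = 1030 × 3950 × 147 = 5.98×10^8 J/(m²·K).
C_land = 2540 × 1690 × 2.14 = 9.19×10^6 J/(m²·K).
Undamped amplitude ∝ 1/C, so A_land/A_ocean = C_ocean/C_land = 65.1.

65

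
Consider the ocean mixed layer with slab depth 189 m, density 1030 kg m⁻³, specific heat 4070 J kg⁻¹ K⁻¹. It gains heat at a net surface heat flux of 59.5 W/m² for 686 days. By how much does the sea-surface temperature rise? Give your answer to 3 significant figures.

4.45 K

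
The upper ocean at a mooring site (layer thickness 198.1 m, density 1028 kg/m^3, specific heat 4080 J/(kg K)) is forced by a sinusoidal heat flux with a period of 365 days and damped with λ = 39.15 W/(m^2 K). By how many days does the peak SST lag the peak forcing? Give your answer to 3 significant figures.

77.8 days

Areal heat capacity C = ρ c_p D = 1028 × 4080 × 198.1 = 8.31×10^8 J/(m²·K).
ω = 2π / 3.15×10^7 s = 1.99×10^-7 s⁻¹.
Phase lag φ = arctan(Cω/λ) = arctan(166/39.15) = 1.34 rad.
Time lag = φ / ω = 1.34 / 1.99×10^-7 = 6.72×10^6 s = 77.8 days.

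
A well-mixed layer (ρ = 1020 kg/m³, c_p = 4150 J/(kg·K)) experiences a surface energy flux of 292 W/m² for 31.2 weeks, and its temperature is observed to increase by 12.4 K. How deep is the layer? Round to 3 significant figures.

Heat input Q = F Δt = 292 × 1.89×10^7 s = 5.51×10^9 J/m².
Required areal heat capacity C = Q / ΔT = 4.44×10^8 J/(m²·K).
Depth D = C / (ρ c_p) = 4.44×10^8 / (1020 × 4150) = 105 m.

105 m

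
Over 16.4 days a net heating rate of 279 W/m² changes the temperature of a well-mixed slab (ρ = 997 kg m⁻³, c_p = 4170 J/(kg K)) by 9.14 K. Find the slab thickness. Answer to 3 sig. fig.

Heat input Q = F Δt = 279 × 1.42×10^6 s = 3.95×10^8 J/m².
Required areal heat capacity C = Q / ΔT = 4.33×10^7 J/(m²·K).
Depth D = C / (ρ c_p) = 4.33×10^7 / (997 × 4170) = 10.4 m.

10.4 m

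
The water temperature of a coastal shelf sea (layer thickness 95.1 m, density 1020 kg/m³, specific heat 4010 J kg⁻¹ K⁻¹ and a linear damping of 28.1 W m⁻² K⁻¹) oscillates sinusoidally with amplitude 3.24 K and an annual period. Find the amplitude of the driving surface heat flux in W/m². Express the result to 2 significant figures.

270

Areal heat capacity C = ρ c_p D = 1020 × 4010 × 95.1 = 3.89×10^8 J m⁻² K⁻¹.
ω = 2π / 3.15×10^7 s = 1.99×10^-7 s⁻¹.
√((Cω)² + λ²) = √((77.5)² + 28.1²) = 82.4 W/(m²·K).
F₀ = A × √((Cω)²+λ²) = 3.24 × 82.4 = 267 W/m².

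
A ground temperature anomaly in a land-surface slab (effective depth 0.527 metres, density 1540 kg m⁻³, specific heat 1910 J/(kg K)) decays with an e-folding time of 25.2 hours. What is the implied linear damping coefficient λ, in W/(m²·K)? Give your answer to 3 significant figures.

Areal heat capacity C = ρ c_p D = 1540 × 1910 × 0.527 = 1.55×10^6 J/(m^2 K).
τ = 25.2 hours = 90700 s.
λ = C / τ = 1.55×10^6 / 90700 = 17.1 W/(m²·K).

17.1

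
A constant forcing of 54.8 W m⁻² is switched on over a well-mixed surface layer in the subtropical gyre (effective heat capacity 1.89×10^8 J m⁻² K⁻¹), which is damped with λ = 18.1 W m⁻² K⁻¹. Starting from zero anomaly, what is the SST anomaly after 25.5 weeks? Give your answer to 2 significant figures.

Areal heat capacity C = 1.89×10^8 J m⁻² K⁻¹ (given).
τ = C / λ = 1.89×10^8 / 18.1 = 1.04×10^7 s.
Equilibrium anomaly ΔT_eq = F / λ = 54.8 / 18.1 = 3.03 K.
t = 25.5 weeks = 1.54×10^7 s, so t/τ = 1.48.
ΔT(t) = ΔT_eq (1 − e^(−t/τ)) = 3.03 × (1 − e^−1.48) = 2.34 K.

2.3 K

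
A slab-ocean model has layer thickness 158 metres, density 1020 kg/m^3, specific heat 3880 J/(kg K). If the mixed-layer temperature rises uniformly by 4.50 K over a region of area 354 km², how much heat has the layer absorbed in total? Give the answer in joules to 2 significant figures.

Areal heat capacity C = ρ c_p D = 1020 × 3880 × 158 = 6.25×10^8 J m⁻² K⁻¹.
Heat per unit area: q = C ΔT = 6.25×10^8 × 4.50 = 2.81×10^9 J/m².
Total heat: Q = q × A = 2.81×10^9 × (354 × 10⁶ m²) = 9.96×10^17 J.

1.0×10^18 J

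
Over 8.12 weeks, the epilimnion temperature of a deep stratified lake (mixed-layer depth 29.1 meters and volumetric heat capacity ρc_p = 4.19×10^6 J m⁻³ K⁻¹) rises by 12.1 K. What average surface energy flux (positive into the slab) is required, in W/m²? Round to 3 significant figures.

300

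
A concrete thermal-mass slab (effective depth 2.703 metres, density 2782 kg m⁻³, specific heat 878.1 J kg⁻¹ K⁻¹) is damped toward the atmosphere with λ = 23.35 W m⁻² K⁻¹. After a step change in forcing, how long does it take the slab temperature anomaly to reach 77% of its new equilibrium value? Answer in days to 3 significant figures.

4.81 days

Areal heat capacity C = ρ c_p D = 2782 × 878.1 × 2.703 = 6.60×10^6 J/(m²·K).
τ = C / λ = 6.60×10^6 / 23.35 = 2.83×10^5 s.
Fraction reached: 1 − e^(−t/τ) = 0.77 ⇒ t = −τ ln(1 − 0.77) = τ × 1.47.
t = 4.16×10^5 s = 4.81 days.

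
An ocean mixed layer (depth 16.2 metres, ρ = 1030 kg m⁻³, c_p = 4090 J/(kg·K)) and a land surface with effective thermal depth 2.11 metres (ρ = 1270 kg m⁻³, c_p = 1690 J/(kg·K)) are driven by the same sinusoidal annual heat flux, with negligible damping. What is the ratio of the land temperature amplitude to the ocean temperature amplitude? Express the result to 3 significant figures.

C_ocean = 1030 × 4090 × 16.2 = 6.82×10^7 J/(m²·K).
C_land = 1270 × 1690 × 2.11 = 4.53×10^6 J/(m²·K).
Undamped amplitude ∝ 1/C, so A_land/A_ocean = C_ocean/C_land = 15.1.

15.1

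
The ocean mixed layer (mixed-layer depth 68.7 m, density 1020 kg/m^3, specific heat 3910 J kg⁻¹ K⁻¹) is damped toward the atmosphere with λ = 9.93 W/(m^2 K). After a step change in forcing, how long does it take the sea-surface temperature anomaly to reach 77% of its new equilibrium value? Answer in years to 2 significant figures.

Areal heat capacity C = ρ c_p D = 1020 × 3910 × 68.7 = 2.74×10^8 J m⁻² K⁻¹.
τ = C / λ = 2.74×10^8 / 9.93 = 2.76×10^7 s.
Fraction reached: 1 − e^(−t/τ) = 0.77 ⇒ t = −τ ln(1 − 0.77) = τ × 1.47.
t = 4.06×10^7 s = 1.28 years.

1.3 years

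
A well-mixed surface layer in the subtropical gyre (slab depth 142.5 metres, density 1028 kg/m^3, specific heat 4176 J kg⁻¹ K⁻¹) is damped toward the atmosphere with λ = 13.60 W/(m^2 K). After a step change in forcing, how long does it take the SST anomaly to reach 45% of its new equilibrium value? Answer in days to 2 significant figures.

310 days

Areal heat capacity C = ρ c_p D = 1028 × 4176 × 142.5 = 6.12×10^8 J/(m^2 K).
τ = C / λ = 6.12×10^8 / 13.60 = 4.50×10^7 s.
Fraction reached: 1 − e^(−t/τ) = 0.45 ⇒ t = −τ ln(1 − 0.45) = τ × 0.598.
t = 2.69×10^7 s = 311 days.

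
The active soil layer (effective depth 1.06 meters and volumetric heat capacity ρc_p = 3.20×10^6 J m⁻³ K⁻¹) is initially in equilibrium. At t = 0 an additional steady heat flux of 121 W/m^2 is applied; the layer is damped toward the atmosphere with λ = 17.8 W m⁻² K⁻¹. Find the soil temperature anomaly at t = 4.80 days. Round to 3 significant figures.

Areal heat capacity C = ρc_p × D = 3.20×10^6 × 1.06 = 3.39×10^6 J/(m^2 K).
τ = C / λ = 3.39×10^6 / 17.8 = 1.91×10^5 s.
Equilibrium anomaly ΔT_eq = F / λ = 121 / 17.8 = 6.80 K.
t = 4.80 days = 4.15×10^5 s, so t/τ = 2.18.
ΔT(t) = ΔT_eq (1 − e^(−t/τ)) = 6.80 × (1 − e^−2.18) = 6.03 K.

6.03 K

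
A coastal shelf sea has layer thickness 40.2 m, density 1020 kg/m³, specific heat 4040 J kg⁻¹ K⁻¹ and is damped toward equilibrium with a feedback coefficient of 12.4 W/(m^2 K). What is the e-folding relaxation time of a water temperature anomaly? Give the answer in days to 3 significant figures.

Areal heat capacity C = ρ c_p D = 1020 × 4040 × 40.2 = 1.66×10^8 J m⁻² K⁻¹.
Relaxation time τ = C / λ = 1.66×10^8 / 12.4 = 1.34×10^7 s.
In days: 1.34×10^7 s / (86400 s/day) = 155 days.

155 days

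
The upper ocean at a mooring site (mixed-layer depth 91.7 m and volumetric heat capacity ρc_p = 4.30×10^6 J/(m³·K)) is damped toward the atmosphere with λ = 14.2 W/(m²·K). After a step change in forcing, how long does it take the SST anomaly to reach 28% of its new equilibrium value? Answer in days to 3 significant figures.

Areal heat capacity C = ρc_p × D = 4.30×10^6 × 91.7 = 3.94×10^8 J m⁻² K⁻¹.
τ = C / λ = 3.94×10^8 / 14.2 = 2.78×10^7 s.
Fraction reached: 1 − e^(−t/τ) = 0.28 ⇒ t = −τ ln(1 − 0.28) = τ × 0.329.
t = 9.12×10^6 s = 106 days.

106 days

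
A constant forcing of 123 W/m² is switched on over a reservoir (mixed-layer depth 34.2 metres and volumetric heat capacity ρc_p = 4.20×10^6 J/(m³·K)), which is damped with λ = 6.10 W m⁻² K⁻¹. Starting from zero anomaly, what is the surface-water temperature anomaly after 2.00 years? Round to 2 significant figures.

19 K

Areal heat capacity C = ρc_p × D = 4.20×10^6 × 34.2 = 1.44×10^8 J m⁻² K⁻¹.
τ = C / λ = 1.44×10^8 / 6.10 = 2.35×10^7 s.
Equilibrium anomaly ΔT_eq = F / λ = 123 / 6.10 = 20.2 K.
t = 2.00 years = 6.31×10^7 s, so t/τ = 2.68.
ΔT(t) = ΔT_eq (1 − e^(−t/τ)) = 20.2 × (1 − e^−2.68) = 18.8 K.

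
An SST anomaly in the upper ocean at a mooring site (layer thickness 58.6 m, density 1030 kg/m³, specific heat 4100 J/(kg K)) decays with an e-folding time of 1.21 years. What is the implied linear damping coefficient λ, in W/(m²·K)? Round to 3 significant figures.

6.48

Areal heat capacity C = ρ c_p D = 1030 × 4100 × 58.6 = 2.47×10^8 J/(m²·K).
τ = 1.21 years = 3.82×10^7 s.
λ = C / τ = 2.47×10^8 / 3.82×10^7 = 6.48 W/(m²·K).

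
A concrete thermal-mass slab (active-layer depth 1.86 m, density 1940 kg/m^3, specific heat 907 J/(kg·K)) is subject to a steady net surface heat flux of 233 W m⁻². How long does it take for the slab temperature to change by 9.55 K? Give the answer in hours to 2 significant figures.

37 hours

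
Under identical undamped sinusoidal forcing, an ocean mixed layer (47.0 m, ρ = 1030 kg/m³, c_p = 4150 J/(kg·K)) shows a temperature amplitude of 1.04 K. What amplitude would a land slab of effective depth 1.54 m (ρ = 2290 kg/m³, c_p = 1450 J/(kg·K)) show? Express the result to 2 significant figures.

C_ocean = 2.01×10^8 J/(m²·K); C_land = 5.11×10^6 J/(m²·K).
A ∝ 1/C ⇒ A_land = A_ocean × C_ocean/C_land = 1.04 × 39.3 = 40.9 K.

41 K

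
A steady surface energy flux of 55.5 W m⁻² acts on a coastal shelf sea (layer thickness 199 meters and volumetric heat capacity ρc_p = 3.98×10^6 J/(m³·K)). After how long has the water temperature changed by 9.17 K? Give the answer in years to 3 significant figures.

Areal heat capacity C = ρc_p × D = 3.98×10^6 × 199 = 7.92×10^8 J/(m^2 K).
Time required: Δt = C ΔT / F = 7.92×10^8 × 9.17 / 55.5 = 1.31×10^8 s.
In years: 1.31×10^8 s / (3.156×10^7 s/year) = 4.15 years.

4.15 years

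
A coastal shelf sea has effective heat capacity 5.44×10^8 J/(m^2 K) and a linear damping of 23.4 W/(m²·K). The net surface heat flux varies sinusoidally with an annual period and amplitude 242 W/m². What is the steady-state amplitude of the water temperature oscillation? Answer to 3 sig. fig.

Areal heat capacity C = 5.44×10^8 J/(m^2 K) (given).
Angular frequency ω = 2π / T = 2π / 3.15×10^7 s = 1.99×10^-7 s⁻¹.
√((Cω)² + λ²) = √((108)² + 23.4²) = 111 W/(m²·K).
Amplitude A = F₀ / √((Cω)²+λ²) = 242 / 111 = 2.18 K.

2.18 K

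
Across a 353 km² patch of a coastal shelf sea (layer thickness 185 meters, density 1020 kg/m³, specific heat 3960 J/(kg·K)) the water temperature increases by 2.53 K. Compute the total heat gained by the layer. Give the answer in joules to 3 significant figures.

6.67×10^17 J

Areal heat capacity C = ρ c_p D = 1020 × 3960 × 185 = 7.47×10^8 J/(m^2 K).
Heat per unit area: q = C ΔT = 7.47×10^8 × 2.53 = 1.89×10^9 J/m².
Total heat: Q = q × A = 1.89×10^9 × (353 × 10⁶ m²) = 6.67×10^17 J.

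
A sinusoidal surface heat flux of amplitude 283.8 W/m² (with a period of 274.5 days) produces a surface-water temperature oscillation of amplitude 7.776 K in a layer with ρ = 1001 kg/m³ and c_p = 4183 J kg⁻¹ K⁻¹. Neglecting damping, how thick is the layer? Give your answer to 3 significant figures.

ω = 2π / 2.37×10^7 s = 2.65×10^-7 s⁻¹.
Required C = F₀ / (A ω) = 283.8 / (7.776 × 2.65×10^-7) = 1.38×10^8 J/(m²·K).
D = C / (ρ c_p) = 1.38×10^8 / (1001 × 4183) = 32.9 m.

32.9 m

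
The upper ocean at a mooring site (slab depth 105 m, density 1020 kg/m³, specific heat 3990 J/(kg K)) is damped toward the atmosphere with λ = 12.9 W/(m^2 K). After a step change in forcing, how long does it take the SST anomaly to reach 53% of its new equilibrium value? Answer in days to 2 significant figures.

290 days

Areal heat capacity C = ρ c_p D = 1020 × 3990 × 105 = 4.27×10^8 J/(m^2 K).
τ = C / λ = 4.27×10^8 / 12.9 = 3.31×10^7 s.
Fraction reached: 1 − e^(−t/τ) = 0.53 ⇒ t = −τ ln(1 − 0.53) = τ × 0.755.
t = 2.50×10^7 s = 289 days.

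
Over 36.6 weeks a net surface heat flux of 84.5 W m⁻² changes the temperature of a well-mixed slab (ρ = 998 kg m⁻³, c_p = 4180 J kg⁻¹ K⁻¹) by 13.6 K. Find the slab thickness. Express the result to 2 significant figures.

Heat input Q = F Δt = 84.5 × 2.21×10^7 s = 1.87×10^9 J/m².
Required areal heat capacity C = Q / ΔT = 1.38×10^8 J/(m²·K).
Depth D = C / (ρ c_p) = 1.38×10^8 / (998 × 4180) = 33.0 m.

33 m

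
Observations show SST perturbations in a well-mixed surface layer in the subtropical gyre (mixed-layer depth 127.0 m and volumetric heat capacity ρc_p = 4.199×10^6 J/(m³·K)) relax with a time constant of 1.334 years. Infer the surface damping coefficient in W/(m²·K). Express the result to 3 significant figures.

Areal heat capacity C = ρc_p × D = 4.199×10^6 × 127.0 = 5.33×10^8 J/(m²·K).
τ = 1.334 years = 4.21×10^7 s.
λ = C / τ = 5.33×10^8 / 4.21×10^7 = 12.7 W/(m²·K).

12.7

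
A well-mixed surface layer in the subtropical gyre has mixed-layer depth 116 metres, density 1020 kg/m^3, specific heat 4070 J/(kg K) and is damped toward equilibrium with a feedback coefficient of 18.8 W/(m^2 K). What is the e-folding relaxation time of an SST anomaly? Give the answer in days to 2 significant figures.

300 days

Areal heat capacity C = ρ c_p D = 1020 × 4070 × 116 = 4.82×10^8 J m⁻² K⁻¹.
Relaxation time τ = C / λ = 4.82×10^8 / 18.8 = 2.56×10^7 s.
In days: 2.56×10^7 s / (86400 s/day) = 296 days.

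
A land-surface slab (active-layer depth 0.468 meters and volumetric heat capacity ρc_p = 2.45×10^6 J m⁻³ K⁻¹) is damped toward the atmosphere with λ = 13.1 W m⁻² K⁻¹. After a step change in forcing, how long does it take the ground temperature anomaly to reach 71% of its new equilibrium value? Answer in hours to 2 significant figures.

30 hours

Areal heat capacity C = ρc_p × D = 2.45×10^6 × 0.468 = 1.15×10^6 J/(m²·K).
τ = C / λ = 1.15×10^6 / 13.1 = 87500 s.
Fraction reached: 1 − e^(−t/τ) = 0.71 ⇒ t = −τ ln(1 − 0.71) = τ × 1.24.
t = 1.08×10^5 s = 30.1 hours.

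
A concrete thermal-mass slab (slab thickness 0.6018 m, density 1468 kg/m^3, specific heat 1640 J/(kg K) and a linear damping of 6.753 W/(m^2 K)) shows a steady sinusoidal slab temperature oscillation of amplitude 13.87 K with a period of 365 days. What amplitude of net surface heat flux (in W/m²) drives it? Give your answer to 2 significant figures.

94

Areal heat capacity C = ρ c_p D = 1468 × 1640 × 0.6018 = 1.45×10^6 J/(m^2 K).
ω = 2π / 3.15×10^7 s = 1.99×10^-7 s⁻¹.
√((Cω)² + λ²) = √((0.289)² + 6.753²) = 6.76 W/(m²·K).
F₀ = A × √((Cω)²+λ²) = 13.87 × 6.76 = 93.7 W/m².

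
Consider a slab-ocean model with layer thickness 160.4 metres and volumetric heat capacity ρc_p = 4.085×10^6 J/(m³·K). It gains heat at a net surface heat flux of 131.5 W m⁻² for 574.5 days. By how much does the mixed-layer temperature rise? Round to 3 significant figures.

9.96 K

Areal heat capacity C = ρc_p × D = 4.085×10^6 × 160.4 = 6.55×10^8 J/(m^2 K).
Net heat input Q = F Δt = 131.5 × (574.5 days × 86400 s/day) = 6.53×10^9 J/m².
ΔT = Q / C = 6.53×10^9 / 6.55×10^8 = 9.96 K.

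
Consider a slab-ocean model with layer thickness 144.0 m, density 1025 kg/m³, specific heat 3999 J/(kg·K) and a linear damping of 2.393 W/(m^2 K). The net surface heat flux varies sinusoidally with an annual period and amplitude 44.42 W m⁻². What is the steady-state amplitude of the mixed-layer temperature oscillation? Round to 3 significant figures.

0.378 K

Areal heat capacity C = ρ c_p D = 1025 × 3999 × 144.0 = 5.90×10^8 J/(m²·K).
Angular frequency ω = 2π / T = 2π / 3.15×10^7 s = 1.99×10^-7 s⁻¹.
√((Cω)² + λ²) = √((118)² + 2.393²) = 118 W/(m²·K).
Amplitude A = F₀ / √((Cω)²+λ²) = 44.42 / 118 = 0.378 K.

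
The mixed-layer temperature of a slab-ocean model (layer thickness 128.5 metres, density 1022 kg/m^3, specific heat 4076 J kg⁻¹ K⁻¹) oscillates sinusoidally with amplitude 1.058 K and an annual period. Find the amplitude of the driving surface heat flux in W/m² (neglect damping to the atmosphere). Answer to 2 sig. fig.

110

Areal heat capacity C = ρ c_p D = 1022 × 4076 × 128.5 = 5.35×10^8 J/(m^2 K).
ω = 2π / 3.15×10^7 s = 1.99×10^-7 s⁻¹.
Cω = 5.35×10^8 × 1.99×10^-7 = 107 W/(m²·K).
F₀ = A × Cω = 1.058 × 107 = 113 W/m².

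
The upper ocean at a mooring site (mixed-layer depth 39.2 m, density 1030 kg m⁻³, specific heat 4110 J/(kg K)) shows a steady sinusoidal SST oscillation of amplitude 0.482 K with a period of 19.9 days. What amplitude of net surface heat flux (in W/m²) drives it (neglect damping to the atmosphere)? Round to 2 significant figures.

290

Areal heat capacity C = ρ c_p D = 1030 × 4110 × 39.2 = 1.66×10^8 J m⁻² K⁻¹.
ω = 2π / 1.72×10^6 s = 3.65×10^-6 s⁻¹.
Cω = 1.66×10^8 × 3.65×10^-6 = 606 W/(m²·K).
F₀ = A × Cω = 0.482 × 606 = 292 W/m².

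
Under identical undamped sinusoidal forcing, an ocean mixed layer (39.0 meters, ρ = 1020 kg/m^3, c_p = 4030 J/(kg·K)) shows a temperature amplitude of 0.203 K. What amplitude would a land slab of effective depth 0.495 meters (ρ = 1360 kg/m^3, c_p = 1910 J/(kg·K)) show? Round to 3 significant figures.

C_ocean = 1.60×10^8 J/(m²·K); C_land = 1.29×10^6 J/(m²·K).
A ∝ 1/C ⇒ A_land = A_ocean × C_ocean/C_land = 0.203 × 125 = 25.3 K.

25.3 K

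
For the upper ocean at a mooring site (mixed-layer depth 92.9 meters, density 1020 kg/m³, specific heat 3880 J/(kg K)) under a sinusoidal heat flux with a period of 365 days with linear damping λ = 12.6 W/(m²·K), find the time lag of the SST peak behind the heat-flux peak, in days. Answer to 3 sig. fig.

81.4 days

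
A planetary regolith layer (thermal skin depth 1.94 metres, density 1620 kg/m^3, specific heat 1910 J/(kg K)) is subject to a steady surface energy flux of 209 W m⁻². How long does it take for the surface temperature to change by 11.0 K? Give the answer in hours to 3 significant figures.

87.8 hours

Areal heat capacity C = ρ c_p D = 1620 × 1910 × 1.94 = 6.00×10^6 J/(m²·K).
Time required: Δt = C ΔT / F = 6.00×10^6 × 11.0 / 209 = 3.16×10^5 s.
In hours: 3.16×10^5 s / (3600 s/hour) = 87.8 hours.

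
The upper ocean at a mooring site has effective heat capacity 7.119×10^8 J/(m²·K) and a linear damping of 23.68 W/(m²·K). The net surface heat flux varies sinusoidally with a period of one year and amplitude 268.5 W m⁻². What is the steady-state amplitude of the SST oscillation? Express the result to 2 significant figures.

Areal heat capacity C = 7.119×10^8 J/(m²·K) (given).
Angular frequency ω = 2π / T = 2π / 3.15×10^7 s = 1.99×10^-7 s⁻¹.
√((Cω)² + λ²) = √((142)² + 23.68²) = 144 W/(m²·K).
Amplitude A = F₀ / √((Cω)²+λ²) = 268.5 / 144 = 1.87 K.

1.9 K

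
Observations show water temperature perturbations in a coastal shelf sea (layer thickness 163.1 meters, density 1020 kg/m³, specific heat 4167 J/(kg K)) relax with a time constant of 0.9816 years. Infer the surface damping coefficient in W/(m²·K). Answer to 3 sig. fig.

22.4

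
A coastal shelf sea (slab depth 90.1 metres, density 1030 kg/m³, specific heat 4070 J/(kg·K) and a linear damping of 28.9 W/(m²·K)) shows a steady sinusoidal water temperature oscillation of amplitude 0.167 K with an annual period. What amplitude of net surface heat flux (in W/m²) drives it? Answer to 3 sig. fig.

Areal heat capacity C = ρ c_p D = 1030 × 4070 × 90.1 = 3.78×10^8 J m⁻² K⁻¹.
ω = 2π / 3.15×10^7 s = 1.99×10^-7 s⁻¹.
√((Cω)² + λ²) = √((75.3)² + 28.9²) = 80.6 W/(m²·K).
F₀ = A × √((Cω)²+λ²) = 0.167 × 80.6 = 13.5 W/m².

13.5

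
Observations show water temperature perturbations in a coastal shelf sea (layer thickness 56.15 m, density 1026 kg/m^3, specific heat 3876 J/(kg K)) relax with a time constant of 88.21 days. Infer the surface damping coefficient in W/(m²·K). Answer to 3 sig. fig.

Areal heat capacity C = ρ c_p D = 1026 × 3876 × 56.15 = 2.23×10^8 J m⁻² K⁻¹.
τ = 88.21 days = 7.62×10^6 s.
λ = C / τ = 2.23×10^8 / 7.62×10^6 = 29.3 W/(m²·K).

29.3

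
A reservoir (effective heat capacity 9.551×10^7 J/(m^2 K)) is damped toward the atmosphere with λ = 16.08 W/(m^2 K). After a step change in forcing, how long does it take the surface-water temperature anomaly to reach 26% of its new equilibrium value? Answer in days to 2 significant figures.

Areal heat capacity C = 9.551×10^7 J/(m^2 K) (given).
τ = C / λ = 9.55×10^7 / 16.08 = 5.94×10^6 s.
Fraction reached: 1 − e^(−t/τ) = 0.26 ⇒ t = −τ ln(1 − 0.26) = τ × 0.301.
t = 1.79×10^6 s = 20.7 days.

21 days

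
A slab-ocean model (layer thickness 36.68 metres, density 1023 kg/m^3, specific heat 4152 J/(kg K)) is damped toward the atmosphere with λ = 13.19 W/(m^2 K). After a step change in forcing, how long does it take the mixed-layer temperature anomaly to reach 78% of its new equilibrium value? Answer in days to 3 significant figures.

207 days

Areal heat capacity C = ρ c_p D = 1023 × 4152 × 36.68 = 1.56×10^8 J/(m²·K).
τ = C / λ = 1.56×10^8 / 13.19 = 1.18×10^7 s.
Fraction reached: 1 − e^(−t/τ) = 0.78 ⇒ t = −τ ln(1 − 0.78) = τ × 1.51.
t = 1.79×10^7 s = 207 days.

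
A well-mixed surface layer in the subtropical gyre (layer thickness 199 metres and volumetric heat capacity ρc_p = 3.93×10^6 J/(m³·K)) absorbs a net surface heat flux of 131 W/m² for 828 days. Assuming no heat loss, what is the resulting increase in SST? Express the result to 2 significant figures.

Areal heat capacity C = ρc_p × D = 3.93×10^6 × 199 = 7.82×10^8 J m⁻² K⁻¹.
Net heat input Q = F Δt = 131 × (828 days × 86400 s/day) = 9.37×10^9 J/m².
ΔT = Q / C = 9.37×10^9 / 7.82×10^8 = 12.0 K.

12 K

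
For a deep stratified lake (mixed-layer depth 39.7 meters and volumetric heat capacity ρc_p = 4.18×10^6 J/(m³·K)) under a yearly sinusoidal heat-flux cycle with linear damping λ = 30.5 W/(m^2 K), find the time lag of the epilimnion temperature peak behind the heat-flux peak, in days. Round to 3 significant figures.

48.0 days

Areal heat capacity C = ρc_p × D = 4.18×10^6 × 39.7 = 1.66×10^8 J m⁻² K⁻¹.
ω = 2π / 3.15×10^7 s = 1.99×10^-7 s⁻¹.
Phase lag φ = arctan(Cω/λ) = arctan(33.1/30.5) = 0.826 rad.
Time lag = φ / ω = 0.826 / 1.99×10^-7 = 4.14×10^6 s = 48.0 days.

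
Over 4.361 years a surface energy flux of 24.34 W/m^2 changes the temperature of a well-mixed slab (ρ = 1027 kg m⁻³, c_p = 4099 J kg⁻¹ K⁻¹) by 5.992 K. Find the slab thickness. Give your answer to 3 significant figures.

Heat input Q = F Δt = 24.34 × 1.38×10^8 s = 3.35×10^9 J/m².
Required areal heat capacity C = Q / ΔT = 5.59×10^8 J/(m²·K).
Depth D = C / (ρ c_p) = 5.59×10^8 / (1027 × 4099) = 133 m.

133 m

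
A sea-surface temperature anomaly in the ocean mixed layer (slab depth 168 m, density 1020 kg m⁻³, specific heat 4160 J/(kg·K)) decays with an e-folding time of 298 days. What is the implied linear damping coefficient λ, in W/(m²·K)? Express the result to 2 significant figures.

28

Areal heat capacity C = ρ c_p D = 1020 × 4160 × 168 = 7.13×10^8 J m⁻² K⁻¹.
τ = 298 days = 2.57×10^7 s.
λ = C / τ = 7.13×10^8 / 2.57×10^7 = 27.7 W/(m²·K).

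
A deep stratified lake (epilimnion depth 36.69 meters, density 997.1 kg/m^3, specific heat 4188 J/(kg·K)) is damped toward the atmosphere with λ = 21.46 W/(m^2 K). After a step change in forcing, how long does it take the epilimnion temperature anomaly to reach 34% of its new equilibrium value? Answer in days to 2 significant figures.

Areal heat capacity C = ρ c_p D = 997.1 × 4188 × 36.69 = 1.53×10^8 J/(m^2 K).
τ = C / λ = 1.53×10^8 / 21.46 = 7.14×10^6 s.
Fraction reached: 1 − e^(−t/τ) = 0.34 ⇒ t = −τ ln(1 − 0.34) = τ × 0.416.
t = 2.97×10^6 s = 34.3 days.

34 days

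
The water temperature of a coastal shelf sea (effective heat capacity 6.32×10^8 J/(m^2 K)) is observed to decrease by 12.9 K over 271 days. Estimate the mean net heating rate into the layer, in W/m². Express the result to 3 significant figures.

Areal heat capacity C = 6.32×10^8 J/(m^2 K) (given).
Required heat per unit area: Q = C ΔT = 6.32×10^8 × -12.9 = -8.15×10^9 J/m².
Flux F = Q / Δt = -8.15×10^9 / 2.34×10^7 s = -348 W/m².

-348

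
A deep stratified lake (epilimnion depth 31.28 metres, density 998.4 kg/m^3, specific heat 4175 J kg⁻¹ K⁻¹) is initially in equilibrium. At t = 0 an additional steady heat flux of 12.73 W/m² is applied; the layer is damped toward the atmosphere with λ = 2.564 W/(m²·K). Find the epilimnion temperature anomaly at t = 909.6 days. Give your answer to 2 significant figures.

3.9 K

Areal heat capacity C = ρ c_p D = 998.4 × 4175 × 31.28 = 1.30×10^8 J/(m^2 K).
τ = C / λ = 1.30×10^8 / 2.564 = 5.09×10^7 s.
Equilibrium anomaly ΔT_eq = F / λ = 12.73 / 2.564 = 4.96 K.
t = 909.6 days = 7.86×10^7 s, so t/τ = 1.55.
ΔT(t) = ΔT_eq (1 − e^(−t/τ)) = 4.96 × (1 − e^−1.55) = 3.91 K.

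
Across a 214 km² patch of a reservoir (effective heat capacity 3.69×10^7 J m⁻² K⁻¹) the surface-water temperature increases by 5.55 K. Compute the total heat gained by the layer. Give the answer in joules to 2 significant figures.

Areal heat capacity C = 3.69×10^7 J m⁻² K⁻¹ (given).
Heat per unit area: q = C ΔT = 3.69×10^7 × 5.55 = 2.05×10^8 J/m².
Total heat: Q = q × A = 2.05×10^8 × (214 × 10⁶ m²) = 4.38×10^16 J.

4.4×10^16 J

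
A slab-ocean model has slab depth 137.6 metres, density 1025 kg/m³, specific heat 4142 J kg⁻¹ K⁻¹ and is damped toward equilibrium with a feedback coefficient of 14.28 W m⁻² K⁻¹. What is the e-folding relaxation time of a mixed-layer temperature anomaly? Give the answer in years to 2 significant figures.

1.3 years

Areal heat capacity C = ρ c_p D = 1025 × 4142 × 137.6 = 5.84×10^8 J m⁻² K⁻¹.
Relaxation time τ = C / λ = 5.84×10^8 / 14.28 = 4.09×10^7 s.
In years: 4.09×10^7 s / (3.156×10^7 s/year) = 1.30 years.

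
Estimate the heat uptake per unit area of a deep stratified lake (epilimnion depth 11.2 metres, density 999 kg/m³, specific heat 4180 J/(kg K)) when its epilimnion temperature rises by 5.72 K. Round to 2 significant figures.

Areal heat capacity C = ρ c_p D = 999 × 4180 × 11.2 = 4.68×10^7 J/(m^2 K).
ΔQ = C ΔT = 4.68×10^7 × 5.72 = 2.68×10^8 J/m².

2.7×10^8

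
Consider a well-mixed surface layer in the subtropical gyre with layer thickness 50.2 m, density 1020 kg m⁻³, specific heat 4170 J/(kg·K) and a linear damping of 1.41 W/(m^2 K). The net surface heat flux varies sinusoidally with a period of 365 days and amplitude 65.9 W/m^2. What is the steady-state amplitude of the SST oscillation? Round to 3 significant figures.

1.55 K

Areal heat capacity C = ρ c_p D = 1020 × 4170 × 50.2 = 2.14×10^8 J/(m²·K).
Angular frequency ω = 2π / T = 2π / 3.15×10^7 s = 1.99×10^-7 s⁻¹.
√((Cω)² + λ²) = √((42.5)² + 1.41²) = 42.6 W/(m²·K).
Amplitude A = F₀ / √((Cω)²+λ²) = 65.9 / 42.6 = 1.55 K.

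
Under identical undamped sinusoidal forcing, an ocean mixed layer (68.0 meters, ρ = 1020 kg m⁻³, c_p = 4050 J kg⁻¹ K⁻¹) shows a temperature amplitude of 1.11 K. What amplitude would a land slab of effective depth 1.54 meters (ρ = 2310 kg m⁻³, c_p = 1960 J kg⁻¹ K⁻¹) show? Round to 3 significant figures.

44.7 K

C_ocean = 2.81×10^8 J/(m²·K); C_land = 6.97×10^6 J/(m²·K).
A ∝ 1/C ⇒ A_land = A_ocean × C_ocean/C_land = 1.11 × 40.3 = 44.7 K.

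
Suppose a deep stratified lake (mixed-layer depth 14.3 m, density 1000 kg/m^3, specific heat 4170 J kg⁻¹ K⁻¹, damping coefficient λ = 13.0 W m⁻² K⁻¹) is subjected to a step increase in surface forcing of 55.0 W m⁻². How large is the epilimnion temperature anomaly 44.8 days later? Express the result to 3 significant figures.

Areal heat capacity C = ρ c_p D = 1000 × 4170 × 14.3 = 5.96×10^7 J/(m²·K).
τ = C / λ = 5.96×10^7 / 13.0 = 4.59×10^6 s.
Equilibrium anomaly ΔT_eq = F / λ = 55.0 / 13.0 = 4.23 K.
t = 44.8 days = 3.87×10^6 s, so t/τ = 0.844.
ΔT(t) = ΔT_eq (1 − e^(−t/τ)) = 4.23 × (1 − e^−0.844) = 2.41 K.

2.41 K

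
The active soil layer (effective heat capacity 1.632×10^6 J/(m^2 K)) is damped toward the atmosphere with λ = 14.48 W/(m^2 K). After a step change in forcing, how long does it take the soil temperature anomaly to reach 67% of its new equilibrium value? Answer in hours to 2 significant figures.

Areal heat capacity C = 1.632×10^6 J/(m^2 K) (given).
τ = C / λ = 1.63×10^6 / 14.48 = 1.13×10^5 s.
Fraction reached: 1 − e^(−t/τ) = 0.67 ⇒ t = −τ ln(1 − 0.67) = τ × 1.11.
t = 1.25×10^5 s = 34.7 hours.

35 hours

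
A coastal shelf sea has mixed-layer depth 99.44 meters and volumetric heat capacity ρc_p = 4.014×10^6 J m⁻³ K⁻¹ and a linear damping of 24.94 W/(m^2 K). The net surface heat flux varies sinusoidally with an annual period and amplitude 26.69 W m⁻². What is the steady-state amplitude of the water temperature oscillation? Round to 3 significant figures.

Areal heat capacity C = ρc_p × D = 4.014×10^6 × 99.44 = 3.99×10^8 J/(m^2 K).
Angular frequency ω = 2π / T = 2π / 3.15×10^7 s = 1.99×10^-7 s⁻¹.
√((Cω)² + λ²) = √((79.5)² + 24.94²) = 83.3 W/(m²·K).
Amplitude A = F₀ / √((Cω)²+λ²) = 26.69 / 83.3 = 0.320 K.

0.320 K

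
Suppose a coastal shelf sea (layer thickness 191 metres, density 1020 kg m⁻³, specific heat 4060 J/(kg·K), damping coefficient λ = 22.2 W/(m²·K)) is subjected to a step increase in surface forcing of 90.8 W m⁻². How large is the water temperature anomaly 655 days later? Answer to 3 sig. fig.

3.25 K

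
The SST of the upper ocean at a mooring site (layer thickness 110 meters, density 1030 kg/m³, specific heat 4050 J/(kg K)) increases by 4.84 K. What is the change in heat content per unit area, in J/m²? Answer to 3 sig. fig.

Areal heat capacity C = ρ c_p D = 1030 × 4050 × 110 = 4.59×10^8 J/(m²·K).
ΔQ = C ΔT = 4.59×10^8 × 4.84 = 2.22×10^9 J/m².

2.22×10^9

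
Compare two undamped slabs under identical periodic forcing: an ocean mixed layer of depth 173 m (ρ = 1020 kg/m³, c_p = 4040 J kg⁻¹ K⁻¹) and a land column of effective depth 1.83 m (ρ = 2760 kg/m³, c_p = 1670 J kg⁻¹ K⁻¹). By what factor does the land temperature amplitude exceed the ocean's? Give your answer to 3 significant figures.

84.5

C_ocean = 1020 × 4040 × 173 = 7.13×10^8 J/(m²·K).
C_land = 2760 × 1670 × 1.83 = 8.43×10^6 J/(m²·K).
Undamped amplitude ∝ 1/C, so A_land/A_ocean = C_ocean/C_land = 84.5.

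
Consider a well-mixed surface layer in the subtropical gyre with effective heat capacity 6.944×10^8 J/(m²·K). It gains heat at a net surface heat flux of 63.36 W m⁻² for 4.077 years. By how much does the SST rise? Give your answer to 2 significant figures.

Areal heat capacity C = 6.944×10^8 J/(m²·K) (given).
Net heat input Q = F Δt = 63.36 × (4.077 years × 3.156×10^7 s/year) = 8.15×10^9 J/m².
ΔT = Q / C = 8.15×10^9 / 6.94×10^8 = 11.7 K.

12 K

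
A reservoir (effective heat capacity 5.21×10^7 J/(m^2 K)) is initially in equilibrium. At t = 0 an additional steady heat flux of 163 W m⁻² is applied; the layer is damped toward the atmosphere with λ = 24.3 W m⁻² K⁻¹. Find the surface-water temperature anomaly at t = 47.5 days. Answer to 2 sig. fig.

5.7 K

Areal heat capacity C = 5.21×10^7 J/(m^2 K) (given).
τ = C / λ = 5.21×10^7 / 24.3 = 2.14×10^6 s.
Equilibrium anomaly ΔT_eq = F / λ = 163 / 24.3 = 6.71 K.
t = 47.5 days = 4.10×10^6 s, so t/τ = 1.91.
ΔT(t) = ΔT_eq (1 − e^(−t/τ)) = 6.71 × (1 − e^−1.91) = 5.72 K.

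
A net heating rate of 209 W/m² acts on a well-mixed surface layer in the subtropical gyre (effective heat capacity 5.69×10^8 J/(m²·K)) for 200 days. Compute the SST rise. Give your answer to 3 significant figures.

6.35 K

Areal heat capacity C = 5.69×10^8 J/(m²·K) (given).
Net heat input Q = F Δt = 209 × (200 days × 86400 s/day) = 3.61×10^9 J/m².
ΔT = Q / C = 3.61×10^9 / 5.69×10^8 = 6.35 K.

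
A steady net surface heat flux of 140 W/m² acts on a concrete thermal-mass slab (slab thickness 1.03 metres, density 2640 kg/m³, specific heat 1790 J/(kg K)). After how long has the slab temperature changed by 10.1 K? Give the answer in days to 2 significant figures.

4.1 days

Areal heat capacity C = ρ c_p D = 2640 × 1790 × 1.03 = 4.87×10^6 J m⁻² K⁻¹.
Time required: Δt = C ΔT / F = 4.87×10^6 × 10.1 / 140 = 3.51×10^5 s.
In days: 3.51×10^5 s / (86400 s/day) = 4.06 days.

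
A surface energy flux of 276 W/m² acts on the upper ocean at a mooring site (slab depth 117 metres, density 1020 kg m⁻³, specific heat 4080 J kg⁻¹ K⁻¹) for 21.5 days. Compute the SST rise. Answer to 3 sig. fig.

1.05 K

Areal heat capacity C = ρ c_p D = 1020 × 4080 × 117 = 4.87×10^8 J m⁻² K⁻¹.
Net heat input Q = F Δt = 276 × (21.5 days × 86400 s/day) = 5.13×10^8 J/m².
ΔT = Q / C = 5.13×10^8 / 4.87×10^8 = 1.05 K.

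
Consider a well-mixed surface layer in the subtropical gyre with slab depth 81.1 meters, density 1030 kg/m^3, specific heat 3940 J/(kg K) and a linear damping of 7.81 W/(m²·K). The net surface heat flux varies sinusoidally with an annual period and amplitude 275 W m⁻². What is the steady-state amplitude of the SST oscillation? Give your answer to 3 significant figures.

Areal heat capacity C = ρ c_p D = 1030 × 3940 × 81.1 = 3.29×10^8 J/(m²·K).
Angular frequency ω = 2π / T = 2π / 3.15×10^7 s = 1.99×10^-7 s⁻¹.
√((Cω)² + λ²) = √((65.6)² + 7.81²) = 66.0 W/(m²·K).
Amplitude A = F₀ / √((Cω)²+λ²) = 275 / 66.0 = 4.16 K.

4.16 K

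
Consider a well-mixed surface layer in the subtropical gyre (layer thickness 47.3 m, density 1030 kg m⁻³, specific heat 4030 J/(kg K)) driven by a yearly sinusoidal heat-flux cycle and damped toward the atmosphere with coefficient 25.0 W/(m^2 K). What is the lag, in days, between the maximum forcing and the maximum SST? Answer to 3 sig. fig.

Areal heat capacity C = ρ c_p D = 1030 × 4030 × 47.3 = 1.96×10^8 J m⁻² K⁻¹.
ω = 2π / 3.15×10^7 s = 1.99×10^-7 s⁻¹.
Phase lag φ = arctan(Cω/λ) = arctan(39.1/25.0) = 1.00 rad.
Time lag = φ / ω = 1.00 / 1.99×10^-7 = 5.03×10^6 s = 58.2 days.

58.2 days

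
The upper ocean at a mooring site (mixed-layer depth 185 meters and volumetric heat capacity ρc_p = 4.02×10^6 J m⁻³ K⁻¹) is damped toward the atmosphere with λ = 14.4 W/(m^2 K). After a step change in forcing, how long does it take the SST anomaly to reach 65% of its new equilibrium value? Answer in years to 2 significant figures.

1.7 years

Areal heat capacity C = ρc_p × D = 4.02×10^6 × 185 = 7.44×10^8 J/(m^2 K).
τ = C / λ = 7.44×10^8 / 14.4 = 5.16×10^7 s.
Fraction reached: 1 − e^(−t/τ) = 0.65 ⇒ t = −τ ln(1 − 0.65) = τ × 1.05.
t = 5.42×10^7 s = 1.72 years.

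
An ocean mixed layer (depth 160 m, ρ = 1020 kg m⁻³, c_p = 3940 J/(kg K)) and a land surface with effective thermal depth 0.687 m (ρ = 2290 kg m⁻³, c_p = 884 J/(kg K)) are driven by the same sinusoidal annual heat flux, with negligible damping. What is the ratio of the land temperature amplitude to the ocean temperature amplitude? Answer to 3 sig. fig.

462

C_ocean = 1020 × 3940 × 160 = 6.43×10^8 J/(m²·K).
C_land = 2290 × 884 × 0.687 = 1.39×10^6 J/(m²·K).
Undamped amplitude ∝ 1/C, so A_land/A_ocean = C_ocean/C_land = 462.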